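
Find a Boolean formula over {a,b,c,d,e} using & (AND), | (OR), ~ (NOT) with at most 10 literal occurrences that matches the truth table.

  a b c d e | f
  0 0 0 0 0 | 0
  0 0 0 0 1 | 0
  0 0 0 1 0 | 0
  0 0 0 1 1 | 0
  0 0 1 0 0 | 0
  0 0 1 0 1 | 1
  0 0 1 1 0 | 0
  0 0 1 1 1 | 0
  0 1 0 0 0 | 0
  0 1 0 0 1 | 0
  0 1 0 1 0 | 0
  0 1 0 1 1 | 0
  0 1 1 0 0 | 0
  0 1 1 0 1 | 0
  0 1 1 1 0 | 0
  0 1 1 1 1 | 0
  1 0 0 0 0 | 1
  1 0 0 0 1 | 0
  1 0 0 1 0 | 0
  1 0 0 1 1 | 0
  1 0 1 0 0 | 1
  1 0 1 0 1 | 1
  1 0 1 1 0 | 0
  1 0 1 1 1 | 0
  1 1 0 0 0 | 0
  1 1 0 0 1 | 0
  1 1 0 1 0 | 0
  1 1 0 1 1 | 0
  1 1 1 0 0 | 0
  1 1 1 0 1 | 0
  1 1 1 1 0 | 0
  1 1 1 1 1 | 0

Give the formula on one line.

((c | (~e & (a & ~b))) & (~b & ((e | a) & ~d)))

  ~e = 10101010101010101010101010101010
  ~b = 11111111000000001111111100000000
  (a & ~b) = 00000000000000001111111100000000
  (~e & (a & ~b)) = 00000000000000001010101000000000
  (c | (~e & (a & ~b))) = 00001111000011111010111100001111
  (e | a) = 01010101010101011111111111111111
  ~d = 11001100110011001100110011001100
  ((e | a) & ~d) = 01000100010001001100110011001100
  (~b & ((e | a) & ~d)) = 01000100000000001100110000000000
  ((c | (~e & (a & ~b))) & (~b & ((e | a) & ~d))) = 00000100000000001000110000000000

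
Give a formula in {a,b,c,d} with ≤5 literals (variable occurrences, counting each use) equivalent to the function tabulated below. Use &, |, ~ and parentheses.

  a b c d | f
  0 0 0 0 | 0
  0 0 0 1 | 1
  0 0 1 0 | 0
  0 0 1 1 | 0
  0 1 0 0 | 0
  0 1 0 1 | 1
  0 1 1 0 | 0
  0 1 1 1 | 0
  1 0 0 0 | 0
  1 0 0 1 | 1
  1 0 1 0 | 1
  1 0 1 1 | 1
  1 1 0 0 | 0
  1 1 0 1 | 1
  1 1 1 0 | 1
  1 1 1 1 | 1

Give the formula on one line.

  (a & c) = 0000000000110011
  ~c = 1100110011001100
  (d & ~c) = 0100010001000100
  ((a & c) | (d & ~c)) = 0100010001110111

((a & c) | (d & ~c))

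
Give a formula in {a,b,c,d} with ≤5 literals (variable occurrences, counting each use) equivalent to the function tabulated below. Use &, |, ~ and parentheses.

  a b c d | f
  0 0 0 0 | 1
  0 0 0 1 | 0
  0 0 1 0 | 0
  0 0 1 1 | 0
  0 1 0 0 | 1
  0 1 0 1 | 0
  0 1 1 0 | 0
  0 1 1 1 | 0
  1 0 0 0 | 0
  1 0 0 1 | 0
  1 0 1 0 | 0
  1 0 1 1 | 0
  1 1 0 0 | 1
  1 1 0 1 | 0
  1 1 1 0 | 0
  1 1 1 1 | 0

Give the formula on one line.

  ~d = 1010101010101010
  ~a = 1111111100000000
  (~a | b) = 1111111100001111
  (~d & (~a | b)) = 1010101000001010
  ~c = 1100110011001100
  ((~d & (~a | b)) & ~c) = 1000100000001000

((~d & (~a | b)) & ~c)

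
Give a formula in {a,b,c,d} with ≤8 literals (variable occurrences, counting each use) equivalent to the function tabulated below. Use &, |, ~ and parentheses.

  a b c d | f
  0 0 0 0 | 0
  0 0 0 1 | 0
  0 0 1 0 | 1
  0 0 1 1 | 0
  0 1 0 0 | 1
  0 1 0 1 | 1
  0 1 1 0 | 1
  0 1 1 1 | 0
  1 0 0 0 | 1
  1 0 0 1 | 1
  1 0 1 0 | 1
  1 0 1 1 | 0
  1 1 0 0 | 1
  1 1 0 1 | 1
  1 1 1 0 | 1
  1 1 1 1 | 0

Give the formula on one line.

((~c | ~d) & ((a | c) | b))

  ~c = 1100110011001100
  ~d = 1010101010101010
  (~c | ~d) = 1110111011101110
  (a | c) = 0011001111111111
  ((a | c) | b) = 0011111111111111
  ((~c | ~d) & ((a | c) | b)) = 0010111011101110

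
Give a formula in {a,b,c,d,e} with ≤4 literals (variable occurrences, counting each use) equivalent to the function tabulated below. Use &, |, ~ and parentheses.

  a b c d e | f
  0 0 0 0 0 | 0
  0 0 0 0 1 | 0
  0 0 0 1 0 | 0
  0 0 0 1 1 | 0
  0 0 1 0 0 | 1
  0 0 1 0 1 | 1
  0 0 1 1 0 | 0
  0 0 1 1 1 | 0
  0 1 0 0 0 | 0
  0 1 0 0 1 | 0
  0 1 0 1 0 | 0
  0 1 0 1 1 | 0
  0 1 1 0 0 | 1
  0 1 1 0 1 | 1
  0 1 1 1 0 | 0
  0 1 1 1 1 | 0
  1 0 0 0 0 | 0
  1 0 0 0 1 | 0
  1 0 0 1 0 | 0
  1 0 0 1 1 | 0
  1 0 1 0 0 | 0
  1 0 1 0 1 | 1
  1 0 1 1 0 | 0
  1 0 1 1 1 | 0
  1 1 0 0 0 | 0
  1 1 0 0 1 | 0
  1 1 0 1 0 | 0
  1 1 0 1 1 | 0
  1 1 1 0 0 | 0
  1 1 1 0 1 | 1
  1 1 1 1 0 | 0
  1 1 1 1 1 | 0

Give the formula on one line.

  ~d = 11001100110011001100110011001100
  ~a = 11111111111111110000000000000000
  (e | ~a) = 11111111111111110101010101010101
  (~d & (e | ~a)) = 11001100110011000100010001000100
  (c & (~d & (e | ~a))) = 00001100000011000000010000000100

(c & (~d & (e | ~a)))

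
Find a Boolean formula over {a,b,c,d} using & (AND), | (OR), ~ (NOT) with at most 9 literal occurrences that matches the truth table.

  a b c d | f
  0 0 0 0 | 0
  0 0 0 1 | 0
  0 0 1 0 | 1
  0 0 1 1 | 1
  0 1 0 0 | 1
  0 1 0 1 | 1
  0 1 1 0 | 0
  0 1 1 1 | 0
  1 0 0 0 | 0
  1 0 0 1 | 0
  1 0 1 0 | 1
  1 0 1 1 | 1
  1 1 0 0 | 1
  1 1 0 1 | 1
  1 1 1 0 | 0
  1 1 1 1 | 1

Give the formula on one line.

  ~c = 1100110011001100
  (d & c) = 0001000100010001
  (a & (d & c)) = 0000000000010001
  (~c | (a & (d & c))) = 1100110011011101
  ((~c | (a & (d & c))) & b) = 0000110000001101
  ~b = 1111000011110000
  (~b & c) = 0011000000110000
  (((~c | (a & (d & c))) & b) | (~b & c)) = 0011110000111101

(((~c | (a & (d & c))) & b) | (~b & c))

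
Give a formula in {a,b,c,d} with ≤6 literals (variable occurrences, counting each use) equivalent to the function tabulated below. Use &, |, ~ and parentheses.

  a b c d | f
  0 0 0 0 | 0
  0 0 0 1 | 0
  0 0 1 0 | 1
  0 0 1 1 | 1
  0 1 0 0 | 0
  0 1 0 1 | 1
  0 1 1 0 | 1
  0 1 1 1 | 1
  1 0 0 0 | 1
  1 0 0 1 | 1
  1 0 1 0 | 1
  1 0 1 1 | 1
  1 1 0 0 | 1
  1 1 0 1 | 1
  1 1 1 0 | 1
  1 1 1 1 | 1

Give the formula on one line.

  ~d = 1010101010101010
  (b | ~d) = 1010111110101111
  (d & (b | ~d)) = 0000010100000101
  (c | a) = 0011001111111111
  ((d & (b | ~d)) | (c | a)) = 0011011111111111

((d & (b | ~d)) | (c | a))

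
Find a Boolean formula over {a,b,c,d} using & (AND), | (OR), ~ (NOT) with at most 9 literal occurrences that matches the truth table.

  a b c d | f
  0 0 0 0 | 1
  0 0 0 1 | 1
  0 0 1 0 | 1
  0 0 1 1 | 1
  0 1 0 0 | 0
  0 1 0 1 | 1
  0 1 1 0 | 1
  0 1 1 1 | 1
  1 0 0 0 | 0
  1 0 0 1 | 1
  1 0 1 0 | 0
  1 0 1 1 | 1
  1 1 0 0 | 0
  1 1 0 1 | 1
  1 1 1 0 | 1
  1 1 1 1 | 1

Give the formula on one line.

  (b & d) = 0000010100000101
  ~b = 1111000011110000
  ((b & d) | ~b) = 1111010111110101
  (((b & d) | ~b) | c) = 1111011111110111
  ~a = 1111111100000000
  (~a | b) = 1111111100001111
  ((~a | b) | d) = 1111111101011111
  ((((b & d) | ~b) | c) & ((~a | b) | d)) = 1111011101010111

((((b & d) | ~b) | c) & ((~a | b) | d))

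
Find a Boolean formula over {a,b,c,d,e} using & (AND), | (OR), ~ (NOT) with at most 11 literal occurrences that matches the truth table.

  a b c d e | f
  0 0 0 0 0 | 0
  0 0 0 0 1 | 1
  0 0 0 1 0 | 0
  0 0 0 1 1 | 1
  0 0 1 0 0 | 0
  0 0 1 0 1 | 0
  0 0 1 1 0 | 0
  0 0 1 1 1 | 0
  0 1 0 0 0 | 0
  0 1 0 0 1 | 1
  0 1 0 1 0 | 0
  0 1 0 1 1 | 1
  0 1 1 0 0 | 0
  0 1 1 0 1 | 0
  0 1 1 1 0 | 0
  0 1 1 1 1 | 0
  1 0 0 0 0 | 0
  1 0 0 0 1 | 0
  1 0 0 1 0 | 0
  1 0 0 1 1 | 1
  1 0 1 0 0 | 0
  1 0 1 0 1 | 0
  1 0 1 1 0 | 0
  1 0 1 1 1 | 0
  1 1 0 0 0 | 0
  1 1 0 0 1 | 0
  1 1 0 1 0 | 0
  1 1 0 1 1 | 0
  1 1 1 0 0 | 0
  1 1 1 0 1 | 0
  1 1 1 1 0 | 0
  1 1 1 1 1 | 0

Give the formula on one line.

(((~e | ~c) & ((~e & b) | ((d & ~b) | ~a))) & e)

  ~e = 10101010101010101010101010101010
  ~c = 11110000111100001111000011110000
  (~e | ~c) = 11111010111110101111101011111010
  (~e & b) = 00000000101010100000000010101010
  ~b = 11111111000000001111111100000000
  (d & ~b) = 00110011000000000011001100000000
  ~a = 11111111111111110000000000000000
  ((d & ~b) | ~a) = 11111111111111110011001100000000
  ((~e & b) | ((d & ~b) | ~a)) = 11111111111111110011001110101010
  ((~e | ~c) & ((~e & b) | ((d & ~b) | ~a))) = 11111010111110100011001010101010
  (((~e | ~c) & ((~e & b) | ((d & ~b) | ~a))) & e) = 01010000010100000001000000000000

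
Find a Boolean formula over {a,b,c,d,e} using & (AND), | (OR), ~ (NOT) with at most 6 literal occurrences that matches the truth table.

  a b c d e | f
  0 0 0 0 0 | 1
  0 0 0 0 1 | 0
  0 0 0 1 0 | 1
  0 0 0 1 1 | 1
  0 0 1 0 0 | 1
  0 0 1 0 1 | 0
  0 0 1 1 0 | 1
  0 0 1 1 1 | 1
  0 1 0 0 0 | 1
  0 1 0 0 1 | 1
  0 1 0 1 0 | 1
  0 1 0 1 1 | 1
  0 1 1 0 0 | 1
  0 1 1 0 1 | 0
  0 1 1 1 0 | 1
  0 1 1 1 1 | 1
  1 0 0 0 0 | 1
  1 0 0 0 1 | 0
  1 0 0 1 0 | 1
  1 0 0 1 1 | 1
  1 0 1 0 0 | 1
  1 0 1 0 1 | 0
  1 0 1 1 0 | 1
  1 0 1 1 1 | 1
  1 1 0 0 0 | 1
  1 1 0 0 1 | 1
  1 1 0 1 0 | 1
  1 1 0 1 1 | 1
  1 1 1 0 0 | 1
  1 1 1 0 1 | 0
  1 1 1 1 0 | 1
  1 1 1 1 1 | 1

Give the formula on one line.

  ~b = 11111111000000001111111100000000
  (~b | e) = 11111111010101011111111101010101
  ((~b | e) & d) = 00110011000100010011001100010001
  ~e = 10101010101010101010101010101010
  (((~b | e) & d) | ~e) = 10111011101110111011101110111011
  ~c = 11110000111100001111000011110000
  (~c & b) = 00000000111100000000000011110000
  ((((~b | e) & d) | ~e) | (~c & b)) = 10111011111110111011101111111011

((((~b | e) & d) | ~e) | (~c & b))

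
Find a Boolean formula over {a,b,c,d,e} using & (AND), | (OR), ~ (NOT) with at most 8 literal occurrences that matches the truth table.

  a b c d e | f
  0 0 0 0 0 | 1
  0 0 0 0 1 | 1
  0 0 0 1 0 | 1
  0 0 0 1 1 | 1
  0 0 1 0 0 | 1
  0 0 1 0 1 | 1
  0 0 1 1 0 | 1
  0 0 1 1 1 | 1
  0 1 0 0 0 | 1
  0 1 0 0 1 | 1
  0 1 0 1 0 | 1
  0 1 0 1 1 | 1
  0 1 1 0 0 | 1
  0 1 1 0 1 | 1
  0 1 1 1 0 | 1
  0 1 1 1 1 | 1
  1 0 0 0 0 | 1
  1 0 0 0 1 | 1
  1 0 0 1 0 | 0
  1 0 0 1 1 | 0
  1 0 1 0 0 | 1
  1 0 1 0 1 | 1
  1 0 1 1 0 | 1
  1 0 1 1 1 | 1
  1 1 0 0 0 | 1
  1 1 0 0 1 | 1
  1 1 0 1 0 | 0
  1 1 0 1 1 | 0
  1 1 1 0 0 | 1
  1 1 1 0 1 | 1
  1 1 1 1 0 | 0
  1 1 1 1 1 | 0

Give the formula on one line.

(~d | ((~a | (~d | c)) & (~a | ~b)))

  ~d = 11001100110011001100110011001100
  ~a = 11111111111111110000000000000000
  (~d | c) = 11001111110011111100111111001111
  (~a | (~d | c)) = 11111111111111111100111111001111
  ~b = 11111111000000001111111100000000
  (~a | ~b) = 11111111111111111111111100000000
  ((~a | (~d | c)) & (~a | ~b)) = 11111111111111111100111100000000
  (~d | ((~a | (~d | c)) & (~a | ~b))) = 11111111111111111100111111001100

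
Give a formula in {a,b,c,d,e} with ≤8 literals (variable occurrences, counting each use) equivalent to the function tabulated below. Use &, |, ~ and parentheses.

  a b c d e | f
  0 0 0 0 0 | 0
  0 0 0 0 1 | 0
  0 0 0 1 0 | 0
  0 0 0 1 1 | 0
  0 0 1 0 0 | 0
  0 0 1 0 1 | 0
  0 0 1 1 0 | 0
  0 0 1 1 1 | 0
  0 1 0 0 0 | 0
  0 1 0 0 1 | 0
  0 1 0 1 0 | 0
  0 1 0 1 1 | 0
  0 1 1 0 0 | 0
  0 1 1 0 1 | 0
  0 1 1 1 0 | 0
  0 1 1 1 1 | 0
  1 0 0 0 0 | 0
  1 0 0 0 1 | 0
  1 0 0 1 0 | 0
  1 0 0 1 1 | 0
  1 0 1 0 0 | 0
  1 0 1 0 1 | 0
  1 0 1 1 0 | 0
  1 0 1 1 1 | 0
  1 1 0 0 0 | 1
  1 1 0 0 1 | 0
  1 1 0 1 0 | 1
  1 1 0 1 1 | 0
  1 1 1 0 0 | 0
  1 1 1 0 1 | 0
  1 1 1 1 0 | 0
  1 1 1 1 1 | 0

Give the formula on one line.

  ~e = 10101010101010101010101010101010
  ~c = 11110000111100001111000011110000
  (~e & ~c) = 10100000101000001010000010100000
  ((~e & ~c) & a) = 00000000000000001010000010100000
  ~d = 11001100110011001100110011001100
  (~d | ~c) = 11111100111111001111110011111100
  (c & (~d | ~c)) = 00001100000011000000110000001100
  ((c & (~d | ~c)) | b) = 00001100111111110000110011111111
  (((~e & ~c) & a) & ((c & (~d | ~c)) | b)) = 00000000000000000000000010100000

(((~e & ~c) & a) & ((c & (~d | ~c)) | b))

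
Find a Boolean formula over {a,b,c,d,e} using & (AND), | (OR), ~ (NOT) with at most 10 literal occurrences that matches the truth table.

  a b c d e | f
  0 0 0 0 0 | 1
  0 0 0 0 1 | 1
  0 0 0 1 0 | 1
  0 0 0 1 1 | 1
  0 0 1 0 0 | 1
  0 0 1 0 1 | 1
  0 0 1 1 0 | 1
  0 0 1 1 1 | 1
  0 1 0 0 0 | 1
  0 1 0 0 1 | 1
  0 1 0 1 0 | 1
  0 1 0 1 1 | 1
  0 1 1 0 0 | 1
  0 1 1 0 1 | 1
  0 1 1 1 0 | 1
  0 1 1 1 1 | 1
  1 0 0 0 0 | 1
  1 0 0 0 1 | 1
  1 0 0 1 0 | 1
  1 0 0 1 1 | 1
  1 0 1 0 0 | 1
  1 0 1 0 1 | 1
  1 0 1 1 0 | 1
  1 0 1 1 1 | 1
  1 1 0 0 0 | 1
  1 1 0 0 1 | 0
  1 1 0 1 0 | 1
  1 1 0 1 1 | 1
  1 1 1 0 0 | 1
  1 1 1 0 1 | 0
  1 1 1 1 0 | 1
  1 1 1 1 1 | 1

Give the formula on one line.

  ~a = 11111111111111110000000000000000
  (e & ~a) = 01010101010101010000000000000000
  (d | (e & ~a)) = 01110111011101110011001100110011
  ~b = 11111111000000001111111100000000
  ~e = 10101010101010101010101010101010
  (~b | ~e) = 11111111101010101111111110101010
  (b & d) = 00000000001100110000000000110011
  ((~b | ~e) | (b & d)) = 11111111101110111111111110111011
  ((d | (e & ~a)) | ((~b | ~e) | (b & d))) = 11111111111111111111111110111011

((d | (e & ~a)) | ((~b | ~e) | (b & d)))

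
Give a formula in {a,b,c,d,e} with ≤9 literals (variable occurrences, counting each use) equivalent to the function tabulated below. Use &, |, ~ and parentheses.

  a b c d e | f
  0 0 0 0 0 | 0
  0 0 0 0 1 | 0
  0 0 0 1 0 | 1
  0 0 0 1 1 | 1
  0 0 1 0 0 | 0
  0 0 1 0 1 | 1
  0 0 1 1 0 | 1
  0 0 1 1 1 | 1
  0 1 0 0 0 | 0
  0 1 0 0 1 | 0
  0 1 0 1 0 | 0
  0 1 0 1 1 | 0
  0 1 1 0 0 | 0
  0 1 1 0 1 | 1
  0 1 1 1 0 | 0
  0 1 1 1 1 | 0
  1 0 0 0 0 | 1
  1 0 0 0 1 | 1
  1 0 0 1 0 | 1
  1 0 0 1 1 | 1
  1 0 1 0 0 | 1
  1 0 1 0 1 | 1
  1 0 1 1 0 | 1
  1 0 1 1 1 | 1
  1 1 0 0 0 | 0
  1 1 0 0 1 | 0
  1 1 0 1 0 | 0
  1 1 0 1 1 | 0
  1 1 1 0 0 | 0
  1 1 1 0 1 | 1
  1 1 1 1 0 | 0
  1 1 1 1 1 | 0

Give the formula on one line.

(((d | a) & ~b) | ((e & ~d) & c))

  (d | a) = 00110011001100111111111111111111
  ~b = 11111111000000001111111100000000
  ((d | a) & ~b) = 00110011000000001111111100000000
  ~d = 11001100110011001100110011001100
  (e & ~d) = 01000100010001000100010001000100
  ((e & ~d) & c) = 00000100000001000000010000000100
  (((d | a) & ~b) | ((e & ~d) & c)) = 00110111000001001111111100000100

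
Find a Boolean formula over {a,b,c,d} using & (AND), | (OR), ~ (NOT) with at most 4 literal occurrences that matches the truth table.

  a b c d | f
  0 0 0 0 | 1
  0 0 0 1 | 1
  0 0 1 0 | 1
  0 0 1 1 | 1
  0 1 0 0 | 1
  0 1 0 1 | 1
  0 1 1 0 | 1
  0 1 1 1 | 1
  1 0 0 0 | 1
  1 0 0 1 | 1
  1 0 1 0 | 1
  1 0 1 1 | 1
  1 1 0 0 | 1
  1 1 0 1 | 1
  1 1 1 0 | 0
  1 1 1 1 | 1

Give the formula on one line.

  ~b = 1111000011110000
  ~c = 1100110011001100
  ~a = 1111111100000000
  (~c | ~a) = 1111111111001100
  ((~c | ~a) | d) = 1111111111011101
  (~b | ((~c | ~a) | d)) = 1111111111111101

(~b | ((~c | ~a) | d))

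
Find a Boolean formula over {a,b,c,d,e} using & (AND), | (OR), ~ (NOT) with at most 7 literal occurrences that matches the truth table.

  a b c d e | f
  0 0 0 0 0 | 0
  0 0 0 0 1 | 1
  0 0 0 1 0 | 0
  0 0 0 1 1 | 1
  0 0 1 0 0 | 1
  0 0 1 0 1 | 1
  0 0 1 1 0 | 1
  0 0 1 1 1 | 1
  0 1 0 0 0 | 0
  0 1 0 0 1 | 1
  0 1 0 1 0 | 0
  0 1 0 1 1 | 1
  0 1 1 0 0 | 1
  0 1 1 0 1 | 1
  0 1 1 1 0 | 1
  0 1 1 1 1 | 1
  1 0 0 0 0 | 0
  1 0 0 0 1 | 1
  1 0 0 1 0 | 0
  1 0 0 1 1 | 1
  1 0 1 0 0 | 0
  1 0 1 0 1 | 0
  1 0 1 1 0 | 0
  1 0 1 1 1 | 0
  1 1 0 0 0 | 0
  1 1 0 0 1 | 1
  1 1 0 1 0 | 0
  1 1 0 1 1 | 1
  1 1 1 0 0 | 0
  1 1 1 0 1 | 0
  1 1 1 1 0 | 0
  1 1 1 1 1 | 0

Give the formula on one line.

  (e & b) = 00000000010101010000000001010101
  (c | (e & b)) = 00001111010111110000111101011111
  ~a = 11111111111111110000000000000000
  ((c | (e & b)) & ~a) = 00001111010111110000000000000000
  ~c = 11110000111100001111000011110000
  (~c & e) = 01010000010100000101000001010000
  (((c | (e & b)) & ~a) | (~c & e)) = 01011111010111110101000001010000

(((c | (e & b)) & ~a) | (~c & e))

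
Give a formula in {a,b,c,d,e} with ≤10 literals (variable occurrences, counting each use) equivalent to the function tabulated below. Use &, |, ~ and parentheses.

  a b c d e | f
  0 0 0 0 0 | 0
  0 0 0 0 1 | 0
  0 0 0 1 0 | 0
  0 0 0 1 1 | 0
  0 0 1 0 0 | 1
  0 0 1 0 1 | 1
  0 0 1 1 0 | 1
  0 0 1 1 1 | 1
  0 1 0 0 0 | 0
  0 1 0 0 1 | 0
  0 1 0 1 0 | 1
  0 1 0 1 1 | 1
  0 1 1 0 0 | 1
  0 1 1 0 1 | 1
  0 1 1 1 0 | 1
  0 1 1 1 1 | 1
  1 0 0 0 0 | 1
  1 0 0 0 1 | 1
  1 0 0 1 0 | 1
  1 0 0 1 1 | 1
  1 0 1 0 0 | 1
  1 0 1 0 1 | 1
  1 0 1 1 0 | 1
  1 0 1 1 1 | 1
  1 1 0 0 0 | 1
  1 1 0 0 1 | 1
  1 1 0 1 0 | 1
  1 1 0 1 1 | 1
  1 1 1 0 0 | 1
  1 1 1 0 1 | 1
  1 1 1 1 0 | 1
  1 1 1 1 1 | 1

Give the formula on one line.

  (c | a) = 00001111000011111111111111111111
  ~c = 11110000111100001111000011110000
  (~c & b) = 00000000111100000000000011110000
  (a | (~c & b)) = 00000000111100001111111111111111
  (b & (a | (~c & b))) = 00000000111100000000000011111111
  (d & (b & (a | (~c & b)))) = 00000000001100000000000000110011
  ((c | a) | (d & (b & (a | (~c & b))))) = 00001111001111111111111111111111

((c | a) | (d & (b & (a | (~c & b)))))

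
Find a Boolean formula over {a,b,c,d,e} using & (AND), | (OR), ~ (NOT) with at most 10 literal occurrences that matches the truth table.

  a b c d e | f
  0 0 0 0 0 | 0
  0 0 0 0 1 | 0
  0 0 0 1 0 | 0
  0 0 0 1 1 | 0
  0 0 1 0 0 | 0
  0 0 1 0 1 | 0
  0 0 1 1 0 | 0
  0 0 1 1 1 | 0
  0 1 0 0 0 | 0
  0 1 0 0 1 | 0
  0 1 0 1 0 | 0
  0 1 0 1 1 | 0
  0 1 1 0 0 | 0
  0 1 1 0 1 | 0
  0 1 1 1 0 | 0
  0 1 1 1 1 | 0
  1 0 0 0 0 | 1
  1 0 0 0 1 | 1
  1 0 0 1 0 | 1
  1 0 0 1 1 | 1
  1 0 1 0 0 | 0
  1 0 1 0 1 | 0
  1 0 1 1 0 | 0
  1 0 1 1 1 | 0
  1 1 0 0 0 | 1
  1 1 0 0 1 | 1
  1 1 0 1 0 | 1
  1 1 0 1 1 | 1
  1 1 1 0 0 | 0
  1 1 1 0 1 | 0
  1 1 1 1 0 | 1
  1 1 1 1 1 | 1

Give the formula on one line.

  ~c = 11110000111100001111000011110000
  (~c & a) = 00000000000000001111000011110000
  (b & d) = 00000000001100110000000000110011
  ~d = 11001100110011001100110011001100
  (~c & ~d) = 11000000110000001100000011000000
  ((b & d) | (~c & ~d)) = 11000000111100111100000011110011
  ((~c & a) | ((b & d) | (~c & ~d))) = 11000000111100111111000011110011
  (((~c & a) | ((b & d) | (~c & ~d))) & a) = 00000000000000001111000011110011

(((~c & a) | ((b & d) | (~c & ~d))) & a)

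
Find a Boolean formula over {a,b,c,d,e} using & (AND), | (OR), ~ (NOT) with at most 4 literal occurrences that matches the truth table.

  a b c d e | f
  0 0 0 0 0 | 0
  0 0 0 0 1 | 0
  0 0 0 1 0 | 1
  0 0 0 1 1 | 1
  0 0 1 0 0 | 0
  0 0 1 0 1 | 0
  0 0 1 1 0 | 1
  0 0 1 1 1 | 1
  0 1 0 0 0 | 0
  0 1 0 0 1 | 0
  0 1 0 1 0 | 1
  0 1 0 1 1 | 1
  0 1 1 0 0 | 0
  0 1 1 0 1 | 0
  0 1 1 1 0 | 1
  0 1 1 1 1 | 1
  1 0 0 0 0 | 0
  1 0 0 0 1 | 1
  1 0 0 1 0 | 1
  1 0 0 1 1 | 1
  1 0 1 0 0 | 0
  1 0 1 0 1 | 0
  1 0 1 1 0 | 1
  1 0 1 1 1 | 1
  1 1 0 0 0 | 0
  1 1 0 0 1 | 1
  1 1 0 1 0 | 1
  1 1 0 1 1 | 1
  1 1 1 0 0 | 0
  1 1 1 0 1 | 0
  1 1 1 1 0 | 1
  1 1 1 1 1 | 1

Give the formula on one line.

(d | (e & (~c & a)))

  ~c = 11110000111100001111000011110000
  (~c & a) = 00000000000000001111000011110000
  (e & (~c & a)) = 00000000000000000101000001010000
  (d | (e & (~c & a))) = 00110011001100110111001101110011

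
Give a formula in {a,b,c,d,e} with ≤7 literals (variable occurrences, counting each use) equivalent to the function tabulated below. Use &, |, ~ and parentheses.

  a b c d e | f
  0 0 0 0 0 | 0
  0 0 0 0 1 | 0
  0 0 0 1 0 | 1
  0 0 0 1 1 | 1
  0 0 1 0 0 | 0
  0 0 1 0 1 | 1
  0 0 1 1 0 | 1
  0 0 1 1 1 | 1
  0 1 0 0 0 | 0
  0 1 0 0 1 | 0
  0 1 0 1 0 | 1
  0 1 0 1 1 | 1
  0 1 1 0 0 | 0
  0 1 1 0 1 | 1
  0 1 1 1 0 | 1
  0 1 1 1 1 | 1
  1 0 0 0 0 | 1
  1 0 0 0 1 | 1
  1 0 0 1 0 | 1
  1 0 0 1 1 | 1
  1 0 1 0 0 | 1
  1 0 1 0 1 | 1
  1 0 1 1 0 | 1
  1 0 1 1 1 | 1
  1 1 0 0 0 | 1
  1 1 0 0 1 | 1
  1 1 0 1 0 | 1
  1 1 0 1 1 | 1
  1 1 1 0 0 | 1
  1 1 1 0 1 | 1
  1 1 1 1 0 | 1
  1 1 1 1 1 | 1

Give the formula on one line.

  (e & c) = 00000101000001010000010100000101
  ((e & c) | a) = 00000101000001011111111111111111
  (((e & c) | a) | d) = 00110111001101111111111111111111

(((e & c) | a) | d)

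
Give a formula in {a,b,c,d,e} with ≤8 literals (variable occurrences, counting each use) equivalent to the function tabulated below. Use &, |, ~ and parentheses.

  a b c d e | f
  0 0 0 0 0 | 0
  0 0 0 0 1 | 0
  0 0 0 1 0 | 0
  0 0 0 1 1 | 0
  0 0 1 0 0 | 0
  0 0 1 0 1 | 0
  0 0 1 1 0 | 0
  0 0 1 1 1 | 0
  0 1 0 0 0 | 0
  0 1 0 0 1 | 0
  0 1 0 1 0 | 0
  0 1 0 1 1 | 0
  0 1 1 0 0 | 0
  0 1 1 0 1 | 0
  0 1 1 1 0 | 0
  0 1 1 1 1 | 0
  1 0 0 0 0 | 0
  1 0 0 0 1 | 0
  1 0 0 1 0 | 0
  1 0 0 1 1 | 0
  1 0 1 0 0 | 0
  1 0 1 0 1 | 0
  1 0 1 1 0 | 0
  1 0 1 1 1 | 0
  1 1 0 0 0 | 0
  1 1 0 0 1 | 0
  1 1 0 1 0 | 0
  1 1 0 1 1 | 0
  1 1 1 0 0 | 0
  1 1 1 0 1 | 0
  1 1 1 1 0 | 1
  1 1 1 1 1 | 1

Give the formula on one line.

((a & (b | (~d & (~a | b)))) & (d & c))

  ~d = 11001100110011001100110011001100
  ~a = 11111111111111110000000000000000
  (~a | b) = 11111111111111110000000011111111
  (~d & (~a | b)) = 11001100110011000000000011001100
  (b | (~d & (~a | b))) = 11001100111111110000000011111111
  (a & (b | (~d & (~a | b)))) = 00000000000000000000000011111111
  (d & c) = 00000011000000110000001100000011
  ((a & (b | (~d & (~a | b)))) & (d & c)) = 00000000000000000000000000000011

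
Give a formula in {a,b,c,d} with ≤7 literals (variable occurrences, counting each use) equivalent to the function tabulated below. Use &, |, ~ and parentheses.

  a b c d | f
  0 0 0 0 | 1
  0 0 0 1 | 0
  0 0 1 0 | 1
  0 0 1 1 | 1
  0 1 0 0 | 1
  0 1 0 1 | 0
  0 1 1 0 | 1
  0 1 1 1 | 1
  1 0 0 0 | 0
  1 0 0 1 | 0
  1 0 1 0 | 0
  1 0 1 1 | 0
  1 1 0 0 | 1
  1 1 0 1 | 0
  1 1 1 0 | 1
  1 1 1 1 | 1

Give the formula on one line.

((~d | c) & (b | ~a))

  ~d = 1010101010101010
  (~d | c) = 1011101110111011
  ~a = 1111111100000000
  (b | ~a) = 1111111100001111
  ((~d | c) & (b | ~a)) = 1011101100001011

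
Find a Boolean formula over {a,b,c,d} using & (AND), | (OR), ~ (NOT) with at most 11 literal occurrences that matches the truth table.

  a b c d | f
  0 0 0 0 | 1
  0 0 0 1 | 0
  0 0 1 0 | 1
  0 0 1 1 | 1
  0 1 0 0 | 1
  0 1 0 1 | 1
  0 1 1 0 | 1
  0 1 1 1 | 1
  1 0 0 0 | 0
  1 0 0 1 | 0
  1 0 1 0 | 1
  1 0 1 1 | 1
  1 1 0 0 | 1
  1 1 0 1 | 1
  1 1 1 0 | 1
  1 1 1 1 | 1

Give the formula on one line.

  (b | c) = 0011111100111111
  ~d = 1010101010101010
  ~b = 1111000011110000
  ~a = 1111111100000000
  (~b & ~a) = 1111000000000000
  ((~b & ~a) | c) = 1111001100110011
  (~d | b) = 1010111110101111
  (((~b & ~a) | c) & (~d | b)) = 1010001100100011
  (~d & (((~b & ~a) | c) & (~d | b))) = 1010001000100010
  ((b | c) | (~d & (((~b & ~a) | c) & (~d | b)))) = 1011111100111111

((b | c) | (~d & (((~b & ~a) | c) & (~d | b))))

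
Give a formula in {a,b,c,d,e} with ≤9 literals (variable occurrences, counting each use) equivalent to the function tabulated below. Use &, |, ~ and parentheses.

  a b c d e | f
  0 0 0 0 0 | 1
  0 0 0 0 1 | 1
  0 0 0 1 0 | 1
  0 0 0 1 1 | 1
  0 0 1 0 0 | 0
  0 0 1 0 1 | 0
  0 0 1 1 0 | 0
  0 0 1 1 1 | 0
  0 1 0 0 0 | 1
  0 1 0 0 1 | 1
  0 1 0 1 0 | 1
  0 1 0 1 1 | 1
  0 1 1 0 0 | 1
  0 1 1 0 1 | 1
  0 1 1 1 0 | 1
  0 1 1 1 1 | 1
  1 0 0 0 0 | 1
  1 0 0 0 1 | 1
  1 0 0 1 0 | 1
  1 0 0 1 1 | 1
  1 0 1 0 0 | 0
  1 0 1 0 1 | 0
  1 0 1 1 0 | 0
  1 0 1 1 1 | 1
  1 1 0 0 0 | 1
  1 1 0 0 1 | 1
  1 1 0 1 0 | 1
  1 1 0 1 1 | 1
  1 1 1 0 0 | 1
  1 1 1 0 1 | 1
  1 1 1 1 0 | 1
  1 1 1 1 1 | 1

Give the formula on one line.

(((d & e) & a) | (((e & b) | ~c) | b))

  (d & e) = 00010001000100010001000100010001
  ((d & e) & a) = 00000000000000000001000100010001
  (e & b) = 00000000010101010000000001010101
  ~c = 11110000111100001111000011110000
  ((e & b) | ~c) = 11110000111101011111000011110101
  (((e & b) | ~c) | b) = 11110000111111111111000011111111
  (((d & e) & a) | (((e & b) | ~c) | b)) = 11110000111111111111000111111111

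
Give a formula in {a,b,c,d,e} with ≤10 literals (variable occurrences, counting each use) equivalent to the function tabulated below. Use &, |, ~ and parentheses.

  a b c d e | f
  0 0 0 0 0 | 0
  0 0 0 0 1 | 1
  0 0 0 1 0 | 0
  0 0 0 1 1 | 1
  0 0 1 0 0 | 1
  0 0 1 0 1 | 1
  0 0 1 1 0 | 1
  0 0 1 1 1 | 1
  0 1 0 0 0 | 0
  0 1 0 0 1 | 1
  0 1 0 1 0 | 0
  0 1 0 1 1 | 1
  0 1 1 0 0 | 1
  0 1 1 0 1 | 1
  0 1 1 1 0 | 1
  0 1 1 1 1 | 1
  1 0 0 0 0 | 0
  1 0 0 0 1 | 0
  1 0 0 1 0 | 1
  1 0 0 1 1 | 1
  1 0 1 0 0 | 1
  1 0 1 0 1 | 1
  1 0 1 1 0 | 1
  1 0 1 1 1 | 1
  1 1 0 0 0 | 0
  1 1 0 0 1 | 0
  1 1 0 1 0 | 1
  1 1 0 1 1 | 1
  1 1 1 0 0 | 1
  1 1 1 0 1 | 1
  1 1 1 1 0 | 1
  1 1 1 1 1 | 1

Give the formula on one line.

((e & ((d | c) | (d | ~a))) | ((d & a) | c))

  (d | c) = 00111111001111110011111100111111
  ~a = 11111111111111110000000000000000
  (d | ~a) = 11111111111111110011001100110011
  ((d | c) | (d | ~a)) = 11111111111111110011111100111111
  (e & ((d | c) | (d | ~a))) = 01010101010101010001010100010101
  (d & a) = 00000000000000000011001100110011
  ((d & a) | c) = 00001111000011110011111100111111
  ((e & ((d | c) | (d | ~a))) | ((d & a) | c)) = 01011111010111110011111100111111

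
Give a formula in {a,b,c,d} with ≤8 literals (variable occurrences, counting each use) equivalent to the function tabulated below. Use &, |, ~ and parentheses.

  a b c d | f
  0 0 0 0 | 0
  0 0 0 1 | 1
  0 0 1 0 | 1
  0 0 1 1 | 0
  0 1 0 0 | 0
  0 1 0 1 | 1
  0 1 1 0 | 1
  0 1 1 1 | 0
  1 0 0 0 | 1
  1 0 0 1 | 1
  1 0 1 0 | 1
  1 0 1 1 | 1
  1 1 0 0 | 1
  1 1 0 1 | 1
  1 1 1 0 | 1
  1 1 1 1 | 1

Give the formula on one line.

((~d & c) | ((~c & d) | a))

  ~d = 1010101010101010
  (~d & c) = 0010001000100010
  ~c = 1100110011001100
  (~c & d) = 0100010001000100
  ((~c & d) | a) = 0100010011111111
  ((~d & c) | ((~c & d) | a)) = 0110011011111111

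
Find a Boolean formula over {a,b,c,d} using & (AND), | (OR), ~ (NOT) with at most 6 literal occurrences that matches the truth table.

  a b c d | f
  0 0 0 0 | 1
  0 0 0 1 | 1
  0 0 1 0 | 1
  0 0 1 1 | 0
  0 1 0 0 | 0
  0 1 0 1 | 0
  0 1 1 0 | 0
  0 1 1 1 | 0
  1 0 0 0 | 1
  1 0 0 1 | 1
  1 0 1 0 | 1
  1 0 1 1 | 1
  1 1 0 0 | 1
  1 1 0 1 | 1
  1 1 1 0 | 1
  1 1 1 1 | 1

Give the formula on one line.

((~b & (~d | (~a & (~c | b)))) | a)

  ~b = 1111000011110000
  ~d = 1010101010101010
  ~a = 1111111100000000
  ~c = 1100110011001100
  (~c | b) = 1100111111001111
  (~a & (~c | b)) = 1100111100000000
  (~d | (~a & (~c | b))) = 1110111110101010
  (~b & (~d | (~a & (~c | b)))) = 1110000010100000
  ((~b & (~d | (~a & (~c | b)))) | a) = 1110000011111111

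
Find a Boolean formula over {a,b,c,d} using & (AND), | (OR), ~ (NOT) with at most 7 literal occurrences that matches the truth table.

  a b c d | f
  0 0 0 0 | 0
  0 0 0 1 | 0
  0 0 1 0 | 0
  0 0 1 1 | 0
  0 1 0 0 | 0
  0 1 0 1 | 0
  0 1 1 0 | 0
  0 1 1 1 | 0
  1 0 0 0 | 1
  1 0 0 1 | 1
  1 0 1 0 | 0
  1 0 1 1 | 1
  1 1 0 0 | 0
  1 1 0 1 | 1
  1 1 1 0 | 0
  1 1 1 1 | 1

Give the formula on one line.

(((~a | d) | (~b & ~c)) & a)

  ~a = 1111111100000000
  (~a | d) = 1111111101010101
  ~b = 1111000011110000
  ~c = 1100110011001100
  (~b & ~c) = 1100000011000000
  ((~a | d) | (~b & ~c)) = 1111111111010101
  (((~a | d) | (~b & ~c)) & a) = 0000000011010101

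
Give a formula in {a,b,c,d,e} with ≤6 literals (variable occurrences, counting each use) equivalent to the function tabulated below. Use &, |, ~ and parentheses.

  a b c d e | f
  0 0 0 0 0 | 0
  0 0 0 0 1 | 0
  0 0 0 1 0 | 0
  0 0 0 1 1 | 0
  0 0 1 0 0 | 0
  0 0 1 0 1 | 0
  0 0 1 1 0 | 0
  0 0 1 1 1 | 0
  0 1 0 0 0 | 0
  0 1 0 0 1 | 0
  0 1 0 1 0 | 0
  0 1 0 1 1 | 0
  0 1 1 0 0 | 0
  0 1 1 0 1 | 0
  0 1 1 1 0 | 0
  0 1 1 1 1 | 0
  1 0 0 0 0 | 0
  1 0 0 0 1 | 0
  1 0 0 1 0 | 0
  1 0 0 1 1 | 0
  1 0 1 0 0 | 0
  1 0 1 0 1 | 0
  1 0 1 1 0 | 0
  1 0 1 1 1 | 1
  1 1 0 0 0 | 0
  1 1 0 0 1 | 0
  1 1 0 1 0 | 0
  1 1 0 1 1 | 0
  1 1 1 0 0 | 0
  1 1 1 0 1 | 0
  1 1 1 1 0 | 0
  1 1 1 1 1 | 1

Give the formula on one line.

  ~c = 11110000111100001111000011110000
  (~c | e) = 11110101111101011111010111110101
  (d & (~c | e)) = 00110001001100010011000100110001
  (a & (d & (~c | e))) = 00000000000000000011000100110001
  (a & c) = 00000000000000000000111100001111
  ((a & (d & (~c | e))) & (a & c)) = 00000000000000000000000100000001

((a & (d & (~c | e))) & (a & c))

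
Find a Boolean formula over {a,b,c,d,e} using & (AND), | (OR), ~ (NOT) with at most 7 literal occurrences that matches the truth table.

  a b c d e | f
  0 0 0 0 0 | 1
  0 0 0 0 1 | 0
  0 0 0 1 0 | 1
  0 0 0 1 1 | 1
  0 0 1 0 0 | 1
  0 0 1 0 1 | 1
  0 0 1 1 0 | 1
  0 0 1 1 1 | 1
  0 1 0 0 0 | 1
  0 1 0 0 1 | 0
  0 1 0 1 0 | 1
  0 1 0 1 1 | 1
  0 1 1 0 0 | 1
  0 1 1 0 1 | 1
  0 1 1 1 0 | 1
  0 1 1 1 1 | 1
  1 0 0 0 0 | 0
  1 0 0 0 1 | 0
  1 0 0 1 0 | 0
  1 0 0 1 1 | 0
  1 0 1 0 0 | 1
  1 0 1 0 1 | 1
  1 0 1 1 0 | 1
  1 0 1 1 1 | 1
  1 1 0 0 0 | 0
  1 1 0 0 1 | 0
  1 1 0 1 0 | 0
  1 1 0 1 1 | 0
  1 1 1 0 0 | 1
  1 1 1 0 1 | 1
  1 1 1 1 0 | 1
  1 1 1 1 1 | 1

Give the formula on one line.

  (e & c) = 00000101000001010000010100000101
  ~a = 11111111111111110000000000000000
  (c | ~a) = 11111111111111110000111100001111
  ~e = 10101010101010101010101010101010
  (d | ~e) = 10111011101110111011101110111011
  ((c | ~a) & (d | ~e)) = 10111011101110110000101100001011
  ((e & c) | ((c | ~a) & (d | ~e))) = 10111111101111110000111100001111

((e & c) | ((c | ~a) & (d | ~e)))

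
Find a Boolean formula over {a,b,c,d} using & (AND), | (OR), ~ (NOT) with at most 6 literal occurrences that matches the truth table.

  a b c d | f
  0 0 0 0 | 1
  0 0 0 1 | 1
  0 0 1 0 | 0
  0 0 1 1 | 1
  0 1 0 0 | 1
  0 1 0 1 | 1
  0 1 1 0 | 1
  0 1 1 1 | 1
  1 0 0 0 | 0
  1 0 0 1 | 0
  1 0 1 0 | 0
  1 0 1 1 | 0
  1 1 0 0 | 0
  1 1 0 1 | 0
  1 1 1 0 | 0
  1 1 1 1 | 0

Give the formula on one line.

  ~d = 1010101010101010
  (~d & b) = 0000101000001010
  ~c = 1100110011001100
  ((~d & b) | ~c) = 1100111011001110
  ~a = 1111111100000000
  (((~d & b) | ~c) & ~a) = 1100111000000000
  (d & ~a) = 0101010100000000
  ((((~d & b) | ~c) & ~a) | (d & ~a)) = 1101111100000000

((((~d & b) | ~c) & ~a) | (d & ~a))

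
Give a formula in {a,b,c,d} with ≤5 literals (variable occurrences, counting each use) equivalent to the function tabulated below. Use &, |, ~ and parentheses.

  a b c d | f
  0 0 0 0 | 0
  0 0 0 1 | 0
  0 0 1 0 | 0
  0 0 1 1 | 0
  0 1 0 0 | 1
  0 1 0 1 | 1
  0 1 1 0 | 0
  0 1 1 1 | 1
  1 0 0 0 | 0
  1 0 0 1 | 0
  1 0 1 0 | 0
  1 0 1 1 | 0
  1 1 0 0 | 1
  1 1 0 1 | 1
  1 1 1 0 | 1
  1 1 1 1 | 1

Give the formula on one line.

((d | (~c | a)) & b)

  ~c = 1100110011001100
  (~c | a) = 1100110011111111
  (d | (~c | a)) = 1101110111111111
  ((d | (~c | a)) & b) = 0000110100001111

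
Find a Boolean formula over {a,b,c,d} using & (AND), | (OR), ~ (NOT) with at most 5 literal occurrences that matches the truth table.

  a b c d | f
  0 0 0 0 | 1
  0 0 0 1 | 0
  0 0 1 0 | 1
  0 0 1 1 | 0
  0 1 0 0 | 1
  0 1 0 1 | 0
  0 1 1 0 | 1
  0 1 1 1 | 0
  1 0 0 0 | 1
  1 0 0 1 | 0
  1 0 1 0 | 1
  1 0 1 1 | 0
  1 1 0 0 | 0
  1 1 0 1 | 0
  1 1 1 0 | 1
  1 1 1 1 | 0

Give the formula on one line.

((~a | (c | ~b)) & ~d)

  ~a = 1111111100000000
  ~b = 1111000011110000
  (c | ~b) = 1111001111110011
  (~a | (c | ~b)) = 1111111111110011
  ~d = 1010101010101010
  ((~a | (c | ~b)) & ~d) = 1010101010100010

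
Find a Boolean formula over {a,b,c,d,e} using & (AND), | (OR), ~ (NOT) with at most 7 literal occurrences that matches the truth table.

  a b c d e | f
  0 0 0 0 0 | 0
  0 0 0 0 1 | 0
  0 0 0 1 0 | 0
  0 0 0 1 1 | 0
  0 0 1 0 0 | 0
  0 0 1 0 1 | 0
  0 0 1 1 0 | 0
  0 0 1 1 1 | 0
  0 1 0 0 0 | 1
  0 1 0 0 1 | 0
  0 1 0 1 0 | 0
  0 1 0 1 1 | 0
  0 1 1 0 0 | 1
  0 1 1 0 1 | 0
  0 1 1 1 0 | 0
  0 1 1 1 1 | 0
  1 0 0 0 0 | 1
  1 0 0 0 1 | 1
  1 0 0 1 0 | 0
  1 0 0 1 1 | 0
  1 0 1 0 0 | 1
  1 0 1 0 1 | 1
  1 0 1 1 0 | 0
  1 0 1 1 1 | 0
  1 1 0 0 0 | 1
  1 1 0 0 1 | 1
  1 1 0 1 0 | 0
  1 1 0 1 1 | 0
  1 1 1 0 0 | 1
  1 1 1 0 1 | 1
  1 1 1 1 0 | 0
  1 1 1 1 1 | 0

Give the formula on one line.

((((b | e) | d) | a) & (~d & (~e | a)))

  (b | e) = 01010101111111110101010111111111
  ((b | e) | d) = 01110111111111110111011111111111
  (((b | e) | d) | a) = 01110111111111111111111111111111
  ~d = 11001100110011001100110011001100
  ~e = 10101010101010101010101010101010
  (~e | a) = 10101010101010101111111111111111
  (~d & (~e | a)) = 10001000100010001100110011001100
  ((((b | e) | d) | a) & (~d & (~e | a))) = 00000000100010001100110011001100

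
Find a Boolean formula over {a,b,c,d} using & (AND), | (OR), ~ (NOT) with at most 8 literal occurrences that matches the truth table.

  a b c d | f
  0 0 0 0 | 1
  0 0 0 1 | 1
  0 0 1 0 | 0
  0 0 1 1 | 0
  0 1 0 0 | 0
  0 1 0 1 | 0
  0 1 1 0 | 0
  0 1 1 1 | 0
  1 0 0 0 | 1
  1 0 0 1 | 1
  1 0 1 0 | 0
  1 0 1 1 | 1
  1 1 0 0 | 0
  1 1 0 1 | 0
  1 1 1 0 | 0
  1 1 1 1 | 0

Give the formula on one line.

((~c | ((b | (d & a)) | ((b | a) & ~c))) & ~b)

  ~c = 1100110011001100
  (d & a) = 0000000001010101
  (b | (d & a)) = 0000111101011111
  (b | a) = 0000111111111111
  ((b | a) & ~c) = 0000110011001100
  ((b | (d & a)) | ((b | a) & ~c)) = 0000111111011111
  (~c | ((b | (d & a)) | ((b | a) & ~c))) = 1100111111011111
  ~b = 1111000011110000
  ((~c | ((b | (d & a)) | ((b | a) & ~c))) & ~b) = 1100000011010000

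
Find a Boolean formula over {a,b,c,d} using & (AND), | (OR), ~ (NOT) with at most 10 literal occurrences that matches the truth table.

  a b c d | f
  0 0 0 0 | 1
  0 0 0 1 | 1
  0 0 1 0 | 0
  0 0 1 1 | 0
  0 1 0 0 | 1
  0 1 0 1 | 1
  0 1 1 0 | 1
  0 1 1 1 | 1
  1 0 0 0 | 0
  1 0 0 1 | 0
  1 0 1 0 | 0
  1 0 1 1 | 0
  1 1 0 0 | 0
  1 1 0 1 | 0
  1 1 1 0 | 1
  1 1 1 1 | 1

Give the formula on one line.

  ~b = 1111000011110000
  ~d = 1010101010101010
  (c & a) = 0000000000110011
  (~d | (c & a)) = 1010101010111011
  (~b | (~d | (c & a))) = 1111101011111011
  (c & (~b | (~d | (c & a)))) = 0011001000110011
  ~a = 1111111100000000
  ((c & (~b | (~d | (c & a)))) | ~a) = 1111111100110011
  ~c = 1100110011001100
  (b | ~c) = 1100111111001111
  (((c & (~b | (~d | (c & a)))) | ~a) & (b | ~c)) = 1100111100000011

(((c & (~b | (~d | (c & a)))) | ~a) & (b | ~c))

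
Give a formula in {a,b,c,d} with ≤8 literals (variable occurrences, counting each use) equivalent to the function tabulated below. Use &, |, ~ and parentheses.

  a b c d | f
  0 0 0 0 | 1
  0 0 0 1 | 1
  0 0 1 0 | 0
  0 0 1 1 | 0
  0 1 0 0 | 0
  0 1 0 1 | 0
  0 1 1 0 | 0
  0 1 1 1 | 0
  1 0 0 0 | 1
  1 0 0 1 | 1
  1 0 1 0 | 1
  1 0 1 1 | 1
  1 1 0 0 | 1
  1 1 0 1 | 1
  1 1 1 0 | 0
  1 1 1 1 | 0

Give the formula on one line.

(((~b | (c & a)) | a) & ((~b & a) | ~c))

  ~b = 1111000011110000
  (c & a) = 0000000000110011
  (~b | (c & a)) = 1111000011110011
  ((~b | (c & a)) | a) = 1111000011111111
  (~b & a) = 0000000011110000
  ~c = 1100110011001100
  ((~b & a) | ~c) = 1100110011111100
  (((~b | (c & a)) | a) & ((~b & a) | ~c)) = 1100000011111100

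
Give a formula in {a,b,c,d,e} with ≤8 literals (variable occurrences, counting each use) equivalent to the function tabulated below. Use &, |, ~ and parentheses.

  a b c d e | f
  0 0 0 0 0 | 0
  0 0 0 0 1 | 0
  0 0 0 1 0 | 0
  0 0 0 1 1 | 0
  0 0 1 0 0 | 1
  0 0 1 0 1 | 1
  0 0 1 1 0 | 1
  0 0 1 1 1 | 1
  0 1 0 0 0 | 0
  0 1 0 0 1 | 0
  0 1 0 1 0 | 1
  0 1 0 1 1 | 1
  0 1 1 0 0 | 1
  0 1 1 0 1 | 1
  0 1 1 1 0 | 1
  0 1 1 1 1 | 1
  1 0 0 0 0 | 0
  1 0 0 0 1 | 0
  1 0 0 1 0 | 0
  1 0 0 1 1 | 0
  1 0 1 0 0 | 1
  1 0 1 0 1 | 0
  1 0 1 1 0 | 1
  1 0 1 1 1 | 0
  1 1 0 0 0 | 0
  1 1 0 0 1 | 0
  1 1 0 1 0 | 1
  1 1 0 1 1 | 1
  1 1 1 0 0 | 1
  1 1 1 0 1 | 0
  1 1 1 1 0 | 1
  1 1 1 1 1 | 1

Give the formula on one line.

((~e & c) | (((c | a) & ~a) | (b & d)))

  ~e = 10101010101010101010101010101010
  (~e & c) = 00001010000010100000101000001010
  (c | a) = 00001111000011111111111111111111
  ~a = 11111111111111110000000000000000
  ((c | a) & ~a) = 00001111000011110000000000000000
  (b & d) = 00000000001100110000000000110011
  (((c | a) & ~a) | (b & d)) = 00001111001111110000000000110011
  ((~e & c) | (((c | a) & ~a) | (b & d))) = 00001111001111110000101000111011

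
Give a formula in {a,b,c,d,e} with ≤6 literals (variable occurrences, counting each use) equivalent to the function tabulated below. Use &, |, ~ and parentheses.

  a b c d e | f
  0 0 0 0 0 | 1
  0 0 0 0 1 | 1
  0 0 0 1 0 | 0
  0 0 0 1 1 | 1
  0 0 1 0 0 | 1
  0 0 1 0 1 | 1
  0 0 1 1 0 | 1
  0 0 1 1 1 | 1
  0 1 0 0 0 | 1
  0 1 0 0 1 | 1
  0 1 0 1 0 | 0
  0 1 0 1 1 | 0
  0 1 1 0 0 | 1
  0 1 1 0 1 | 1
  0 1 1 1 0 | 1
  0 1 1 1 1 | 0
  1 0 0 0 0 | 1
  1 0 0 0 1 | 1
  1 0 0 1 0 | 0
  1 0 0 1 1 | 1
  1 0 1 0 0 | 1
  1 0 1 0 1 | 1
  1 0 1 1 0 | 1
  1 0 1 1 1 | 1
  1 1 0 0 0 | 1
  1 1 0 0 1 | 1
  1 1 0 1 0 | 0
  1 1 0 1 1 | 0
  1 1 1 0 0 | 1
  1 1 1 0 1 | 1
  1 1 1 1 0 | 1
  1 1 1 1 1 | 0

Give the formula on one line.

((e & ~b) | ((~e & c) | ~d))

  ~b = 11111111000000001111111100000000
  (e & ~b) = 01010101000000000101010100000000
  ~e = 10101010101010101010101010101010
  (~e & c) = 00001010000010100000101000001010
  ~d = 11001100110011001100110011001100
  ((~e & c) | ~d) = 11001110110011101100111011001110
  ((e & ~b) | ((~e & c) | ~d)) = 11011111110011101101111111001110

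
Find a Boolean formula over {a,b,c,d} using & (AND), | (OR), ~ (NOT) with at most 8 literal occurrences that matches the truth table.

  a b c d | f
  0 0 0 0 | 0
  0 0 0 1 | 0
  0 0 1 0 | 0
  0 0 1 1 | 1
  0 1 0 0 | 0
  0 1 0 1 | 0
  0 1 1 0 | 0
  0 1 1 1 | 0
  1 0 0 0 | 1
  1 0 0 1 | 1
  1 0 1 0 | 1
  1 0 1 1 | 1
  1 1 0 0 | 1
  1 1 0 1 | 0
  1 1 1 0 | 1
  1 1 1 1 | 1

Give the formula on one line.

  ~b = 1111000011110000
  (c | a) = 0011001111111111
  ((c | a) & d) = 0001000101010101
  (~b & ((c | a) & d)) = 0001000001010000
  ~d = 1010101010101010
  (a & ~d) = 0000000010101010
  ((a & ~d) | c) = 0011001110111011
  (a & ((a & ~d) | c)) = 0000000010111011
  ((~b & ((c | a) & d)) | (a & ((a & ~d) | c))) = 0001000011111011

((~b & ((c | a) & d)) | (a & ((a & ~d) | c)))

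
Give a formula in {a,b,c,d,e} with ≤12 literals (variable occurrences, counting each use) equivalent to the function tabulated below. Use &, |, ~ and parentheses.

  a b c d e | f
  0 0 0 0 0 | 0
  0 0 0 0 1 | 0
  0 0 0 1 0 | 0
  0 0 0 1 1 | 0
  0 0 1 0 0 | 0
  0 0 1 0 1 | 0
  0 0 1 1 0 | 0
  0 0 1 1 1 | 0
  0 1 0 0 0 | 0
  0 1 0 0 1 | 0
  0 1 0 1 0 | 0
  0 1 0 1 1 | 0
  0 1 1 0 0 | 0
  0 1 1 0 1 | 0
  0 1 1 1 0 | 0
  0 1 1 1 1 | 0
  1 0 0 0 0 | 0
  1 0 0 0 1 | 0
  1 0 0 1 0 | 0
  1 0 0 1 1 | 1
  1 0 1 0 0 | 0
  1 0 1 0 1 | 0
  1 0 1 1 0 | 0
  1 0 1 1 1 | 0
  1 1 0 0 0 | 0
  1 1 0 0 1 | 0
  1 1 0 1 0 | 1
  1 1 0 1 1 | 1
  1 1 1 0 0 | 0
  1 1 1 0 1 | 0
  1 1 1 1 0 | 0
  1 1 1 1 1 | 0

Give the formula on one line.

  (a & d) = 00000000000000000011001100110011
  ~c = 11110000111100001111000011110000
  ((a & d) & ~c) = 00000000000000000011000000110000
  ~d = 11001100110011001100110011001100
  (c | ~d) = 11001111110011111100111111001111
  ((c | ~d) & d) = 00000011000000110000001100000011
  (a & e) = 00000000000000000101010101010101
  ((a & e) | b) = 00000000111111110101010111111111
  (((c | ~d) & d) | ((a & e) | b)) = 00000011111111110101011111111111
  (((a & d) & ~c) & (((c | ~d) & d) | ((a & e) | b))) = 00000000000000000001000000110000

(((a & d) & ~c) & (((c | ~d) & d) | ((a & e) | b)))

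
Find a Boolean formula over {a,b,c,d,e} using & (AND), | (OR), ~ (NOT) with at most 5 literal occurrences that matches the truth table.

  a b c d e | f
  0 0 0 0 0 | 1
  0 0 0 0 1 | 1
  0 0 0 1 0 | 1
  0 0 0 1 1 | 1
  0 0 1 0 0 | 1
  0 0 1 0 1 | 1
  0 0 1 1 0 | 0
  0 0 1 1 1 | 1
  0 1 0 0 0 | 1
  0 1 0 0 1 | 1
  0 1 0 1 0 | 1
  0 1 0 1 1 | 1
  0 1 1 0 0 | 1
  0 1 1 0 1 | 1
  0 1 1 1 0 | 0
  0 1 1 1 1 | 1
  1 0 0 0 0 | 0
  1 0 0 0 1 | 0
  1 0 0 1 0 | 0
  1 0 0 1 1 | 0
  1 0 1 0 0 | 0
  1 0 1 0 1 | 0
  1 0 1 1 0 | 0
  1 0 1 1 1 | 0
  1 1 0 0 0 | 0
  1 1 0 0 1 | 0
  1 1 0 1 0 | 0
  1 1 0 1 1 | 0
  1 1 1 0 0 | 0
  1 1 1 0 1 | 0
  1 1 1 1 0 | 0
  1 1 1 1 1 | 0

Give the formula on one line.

  ~a = 11111111111111110000000000000000
  ~d = 11001100110011001100110011001100
  ~c = 11110000111100001111000011110000
  (~d | ~c) = 11111100111111001111110011111100
  (e & d) = 00010001000100010001000100010001
  ((~d | ~c) | (e & d)) = 11111101111111011111110111111101
  (~a & ((~d | ~c) | (e & d))) = 11111101111111010000000000000000

(~a & ((~d | ~c) | (e & d)))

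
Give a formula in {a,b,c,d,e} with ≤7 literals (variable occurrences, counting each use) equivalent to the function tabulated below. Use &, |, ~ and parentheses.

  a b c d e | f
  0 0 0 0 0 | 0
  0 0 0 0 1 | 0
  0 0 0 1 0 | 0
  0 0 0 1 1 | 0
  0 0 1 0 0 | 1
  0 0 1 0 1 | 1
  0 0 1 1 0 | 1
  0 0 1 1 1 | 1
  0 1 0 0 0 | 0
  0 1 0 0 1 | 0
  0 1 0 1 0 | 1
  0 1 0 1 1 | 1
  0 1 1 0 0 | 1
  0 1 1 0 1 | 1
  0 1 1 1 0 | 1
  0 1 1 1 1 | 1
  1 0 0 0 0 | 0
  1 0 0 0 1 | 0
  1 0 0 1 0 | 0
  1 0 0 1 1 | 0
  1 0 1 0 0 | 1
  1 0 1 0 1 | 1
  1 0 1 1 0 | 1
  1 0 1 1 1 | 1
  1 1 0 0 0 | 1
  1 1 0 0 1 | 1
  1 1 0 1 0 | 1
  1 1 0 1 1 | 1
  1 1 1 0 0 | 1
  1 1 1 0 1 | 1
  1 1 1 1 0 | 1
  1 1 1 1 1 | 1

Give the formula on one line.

  (a | d) = 00110011001100111111111111111111
  ((a | d) & b) = 00000000001100110000000011111111
  (c | ((a | d) & b)) = 00001111001111110000111111111111

(c | ((a | d) & b))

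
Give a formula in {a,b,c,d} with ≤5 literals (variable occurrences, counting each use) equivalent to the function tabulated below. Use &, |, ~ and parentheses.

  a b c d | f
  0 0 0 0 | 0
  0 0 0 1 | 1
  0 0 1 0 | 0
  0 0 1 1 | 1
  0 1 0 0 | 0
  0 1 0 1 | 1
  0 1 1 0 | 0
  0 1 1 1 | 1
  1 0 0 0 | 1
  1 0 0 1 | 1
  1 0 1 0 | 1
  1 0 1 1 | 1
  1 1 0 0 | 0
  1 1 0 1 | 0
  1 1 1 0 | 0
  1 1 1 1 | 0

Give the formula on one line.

  (a | d) = 0101010111111111
  ~a = 1111111100000000
  ~b = 1111000011110000
  (~a | ~b) = 1111111111110000
  ((a | d) & (~a | ~b)) = 0101010111110000

((a | d) & (~a | ~b))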